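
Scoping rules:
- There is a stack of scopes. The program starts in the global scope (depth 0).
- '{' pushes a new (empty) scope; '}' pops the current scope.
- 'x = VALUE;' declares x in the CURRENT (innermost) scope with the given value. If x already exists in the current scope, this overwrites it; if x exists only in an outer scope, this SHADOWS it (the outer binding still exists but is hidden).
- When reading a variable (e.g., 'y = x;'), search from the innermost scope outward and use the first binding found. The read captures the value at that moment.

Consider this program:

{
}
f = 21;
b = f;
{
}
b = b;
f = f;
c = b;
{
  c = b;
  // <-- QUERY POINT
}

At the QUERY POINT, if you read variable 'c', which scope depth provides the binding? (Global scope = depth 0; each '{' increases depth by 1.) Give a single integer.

Answer: 1

Derivation:
Step 1: enter scope (depth=1)
Step 2: exit scope (depth=0)
Step 3: declare f=21 at depth 0
Step 4: declare b=(read f)=21 at depth 0
Step 5: enter scope (depth=1)
Step 6: exit scope (depth=0)
Step 7: declare b=(read b)=21 at depth 0
Step 8: declare f=(read f)=21 at depth 0
Step 9: declare c=(read b)=21 at depth 0
Step 10: enter scope (depth=1)
Step 11: declare c=(read b)=21 at depth 1
Visible at query point: b=21 c=21 f=21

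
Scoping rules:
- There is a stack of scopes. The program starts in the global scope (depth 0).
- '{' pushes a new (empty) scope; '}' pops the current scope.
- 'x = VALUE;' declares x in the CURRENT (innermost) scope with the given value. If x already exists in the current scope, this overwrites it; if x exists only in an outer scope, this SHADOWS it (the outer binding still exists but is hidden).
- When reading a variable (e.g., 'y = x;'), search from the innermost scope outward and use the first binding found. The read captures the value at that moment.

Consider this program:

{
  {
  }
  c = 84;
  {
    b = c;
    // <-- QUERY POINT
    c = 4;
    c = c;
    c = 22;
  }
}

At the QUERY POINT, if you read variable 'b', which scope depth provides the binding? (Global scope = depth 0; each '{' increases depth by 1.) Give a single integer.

Step 1: enter scope (depth=1)
Step 2: enter scope (depth=2)
Step 3: exit scope (depth=1)
Step 4: declare c=84 at depth 1
Step 5: enter scope (depth=2)
Step 6: declare b=(read c)=84 at depth 2
Visible at query point: b=84 c=84

Answer: 2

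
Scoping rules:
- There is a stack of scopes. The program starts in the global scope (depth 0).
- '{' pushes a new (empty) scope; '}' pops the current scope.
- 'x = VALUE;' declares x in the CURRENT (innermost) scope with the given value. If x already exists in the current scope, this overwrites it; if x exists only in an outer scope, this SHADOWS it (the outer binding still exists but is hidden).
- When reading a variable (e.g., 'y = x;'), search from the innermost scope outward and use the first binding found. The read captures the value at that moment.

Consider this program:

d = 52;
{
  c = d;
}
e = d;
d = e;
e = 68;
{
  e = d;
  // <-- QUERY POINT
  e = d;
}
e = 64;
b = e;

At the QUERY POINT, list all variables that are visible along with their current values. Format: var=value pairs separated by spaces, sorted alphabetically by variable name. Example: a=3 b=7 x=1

Step 1: declare d=52 at depth 0
Step 2: enter scope (depth=1)
Step 3: declare c=(read d)=52 at depth 1
Step 4: exit scope (depth=0)
Step 5: declare e=(read d)=52 at depth 0
Step 6: declare d=(read e)=52 at depth 0
Step 7: declare e=68 at depth 0
Step 8: enter scope (depth=1)
Step 9: declare e=(read d)=52 at depth 1
Visible at query point: d=52 e=52

Answer: d=52 e=52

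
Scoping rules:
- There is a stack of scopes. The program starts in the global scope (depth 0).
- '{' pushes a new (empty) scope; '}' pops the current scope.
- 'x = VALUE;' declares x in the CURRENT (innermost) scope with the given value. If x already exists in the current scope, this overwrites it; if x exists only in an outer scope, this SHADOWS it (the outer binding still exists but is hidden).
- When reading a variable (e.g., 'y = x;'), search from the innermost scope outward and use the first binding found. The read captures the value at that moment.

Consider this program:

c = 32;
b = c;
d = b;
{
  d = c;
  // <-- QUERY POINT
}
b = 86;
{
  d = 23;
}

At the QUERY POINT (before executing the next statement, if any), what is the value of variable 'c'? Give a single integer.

Step 1: declare c=32 at depth 0
Step 2: declare b=(read c)=32 at depth 0
Step 3: declare d=(read b)=32 at depth 0
Step 4: enter scope (depth=1)
Step 5: declare d=(read c)=32 at depth 1
Visible at query point: b=32 c=32 d=32

Answer: 32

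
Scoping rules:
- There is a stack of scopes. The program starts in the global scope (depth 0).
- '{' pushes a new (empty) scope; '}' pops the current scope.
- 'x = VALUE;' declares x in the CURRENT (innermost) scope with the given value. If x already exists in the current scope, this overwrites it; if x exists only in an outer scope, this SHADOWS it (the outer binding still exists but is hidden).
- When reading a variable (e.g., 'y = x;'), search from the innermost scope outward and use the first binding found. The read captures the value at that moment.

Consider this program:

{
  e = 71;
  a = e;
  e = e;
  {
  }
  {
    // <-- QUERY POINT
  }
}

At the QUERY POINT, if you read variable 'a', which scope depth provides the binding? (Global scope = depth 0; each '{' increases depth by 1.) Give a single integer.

Answer: 1

Derivation:
Step 1: enter scope (depth=1)
Step 2: declare e=71 at depth 1
Step 3: declare a=(read e)=71 at depth 1
Step 4: declare e=(read e)=71 at depth 1
Step 5: enter scope (depth=2)
Step 6: exit scope (depth=1)
Step 7: enter scope (depth=2)
Visible at query point: a=71 e=71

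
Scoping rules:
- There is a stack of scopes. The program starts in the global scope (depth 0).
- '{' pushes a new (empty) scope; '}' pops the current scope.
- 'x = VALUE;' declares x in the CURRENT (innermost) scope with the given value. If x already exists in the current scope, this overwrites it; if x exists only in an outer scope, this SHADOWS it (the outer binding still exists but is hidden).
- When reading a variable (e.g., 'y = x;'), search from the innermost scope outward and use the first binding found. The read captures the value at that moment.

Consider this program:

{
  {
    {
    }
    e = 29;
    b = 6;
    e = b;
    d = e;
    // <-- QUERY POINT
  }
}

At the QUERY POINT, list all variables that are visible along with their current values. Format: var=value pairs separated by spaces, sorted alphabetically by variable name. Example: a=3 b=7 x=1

Step 1: enter scope (depth=1)
Step 2: enter scope (depth=2)
Step 3: enter scope (depth=3)
Step 4: exit scope (depth=2)
Step 5: declare e=29 at depth 2
Step 6: declare b=6 at depth 2
Step 7: declare e=(read b)=6 at depth 2
Step 8: declare d=(read e)=6 at depth 2
Visible at query point: b=6 d=6 e=6

Answer: b=6 d=6 e=6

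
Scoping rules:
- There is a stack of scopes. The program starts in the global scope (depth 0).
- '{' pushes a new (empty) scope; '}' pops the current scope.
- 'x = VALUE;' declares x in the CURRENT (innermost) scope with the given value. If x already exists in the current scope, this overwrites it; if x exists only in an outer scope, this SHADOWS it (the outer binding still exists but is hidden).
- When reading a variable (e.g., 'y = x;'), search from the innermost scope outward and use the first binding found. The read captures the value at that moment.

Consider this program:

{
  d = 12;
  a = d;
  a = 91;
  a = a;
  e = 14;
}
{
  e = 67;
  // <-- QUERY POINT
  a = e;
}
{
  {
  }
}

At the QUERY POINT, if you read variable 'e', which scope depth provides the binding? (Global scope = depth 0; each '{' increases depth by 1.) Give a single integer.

Answer: 1

Derivation:
Step 1: enter scope (depth=1)
Step 2: declare d=12 at depth 1
Step 3: declare a=(read d)=12 at depth 1
Step 4: declare a=91 at depth 1
Step 5: declare a=(read a)=91 at depth 1
Step 6: declare e=14 at depth 1
Step 7: exit scope (depth=0)
Step 8: enter scope (depth=1)
Step 9: declare e=67 at depth 1
Visible at query point: e=67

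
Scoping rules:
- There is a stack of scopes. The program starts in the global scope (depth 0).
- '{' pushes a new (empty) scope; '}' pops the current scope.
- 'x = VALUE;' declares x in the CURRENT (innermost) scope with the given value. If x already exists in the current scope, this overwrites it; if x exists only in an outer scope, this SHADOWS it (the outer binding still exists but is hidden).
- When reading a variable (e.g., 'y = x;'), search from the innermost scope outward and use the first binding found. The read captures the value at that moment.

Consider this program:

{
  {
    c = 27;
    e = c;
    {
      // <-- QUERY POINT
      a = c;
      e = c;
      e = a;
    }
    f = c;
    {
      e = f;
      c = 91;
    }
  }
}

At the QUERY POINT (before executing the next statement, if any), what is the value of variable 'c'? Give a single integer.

Step 1: enter scope (depth=1)
Step 2: enter scope (depth=2)
Step 3: declare c=27 at depth 2
Step 4: declare e=(read c)=27 at depth 2
Step 5: enter scope (depth=3)
Visible at query point: c=27 e=27

Answer: 27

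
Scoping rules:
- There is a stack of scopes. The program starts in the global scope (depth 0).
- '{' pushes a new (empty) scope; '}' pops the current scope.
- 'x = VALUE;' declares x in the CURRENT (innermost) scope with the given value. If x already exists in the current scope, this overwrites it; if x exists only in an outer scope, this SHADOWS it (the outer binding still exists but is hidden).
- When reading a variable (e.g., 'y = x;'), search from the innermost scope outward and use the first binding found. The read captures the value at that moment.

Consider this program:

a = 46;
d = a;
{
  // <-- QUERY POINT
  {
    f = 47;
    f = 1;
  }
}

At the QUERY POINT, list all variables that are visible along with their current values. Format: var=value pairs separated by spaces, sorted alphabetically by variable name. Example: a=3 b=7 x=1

Step 1: declare a=46 at depth 0
Step 2: declare d=(read a)=46 at depth 0
Step 3: enter scope (depth=1)
Visible at query point: a=46 d=46

Answer: a=46 d=46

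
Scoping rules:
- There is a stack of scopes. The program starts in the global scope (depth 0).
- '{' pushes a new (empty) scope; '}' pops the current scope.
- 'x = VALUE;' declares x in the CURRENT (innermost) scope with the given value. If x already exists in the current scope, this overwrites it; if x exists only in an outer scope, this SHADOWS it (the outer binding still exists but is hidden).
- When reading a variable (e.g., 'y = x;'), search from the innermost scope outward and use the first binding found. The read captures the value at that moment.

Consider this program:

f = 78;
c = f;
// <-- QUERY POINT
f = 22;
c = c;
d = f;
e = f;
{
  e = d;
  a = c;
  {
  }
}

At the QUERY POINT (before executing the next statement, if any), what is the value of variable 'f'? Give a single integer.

Answer: 78

Derivation:
Step 1: declare f=78 at depth 0
Step 2: declare c=(read f)=78 at depth 0
Visible at query point: c=78 f=78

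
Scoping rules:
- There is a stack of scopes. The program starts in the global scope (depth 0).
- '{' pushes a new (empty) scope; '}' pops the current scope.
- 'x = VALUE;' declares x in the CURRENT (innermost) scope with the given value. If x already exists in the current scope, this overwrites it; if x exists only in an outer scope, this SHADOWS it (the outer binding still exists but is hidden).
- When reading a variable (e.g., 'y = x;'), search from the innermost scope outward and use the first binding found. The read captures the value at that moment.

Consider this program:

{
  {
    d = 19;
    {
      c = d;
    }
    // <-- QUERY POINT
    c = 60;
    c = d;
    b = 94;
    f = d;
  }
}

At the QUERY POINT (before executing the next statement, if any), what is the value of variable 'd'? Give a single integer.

Step 1: enter scope (depth=1)
Step 2: enter scope (depth=2)
Step 3: declare d=19 at depth 2
Step 4: enter scope (depth=3)
Step 5: declare c=(read d)=19 at depth 3
Step 6: exit scope (depth=2)
Visible at query point: d=19

Answer: 19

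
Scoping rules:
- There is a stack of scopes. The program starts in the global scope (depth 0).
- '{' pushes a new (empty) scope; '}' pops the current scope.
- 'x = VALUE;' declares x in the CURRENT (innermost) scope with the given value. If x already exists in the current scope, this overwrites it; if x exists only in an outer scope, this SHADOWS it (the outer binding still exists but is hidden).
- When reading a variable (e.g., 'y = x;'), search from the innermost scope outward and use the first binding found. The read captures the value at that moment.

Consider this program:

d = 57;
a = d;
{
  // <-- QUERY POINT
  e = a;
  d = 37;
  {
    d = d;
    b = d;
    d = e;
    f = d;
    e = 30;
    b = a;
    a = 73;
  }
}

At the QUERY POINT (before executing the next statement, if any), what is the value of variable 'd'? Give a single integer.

Step 1: declare d=57 at depth 0
Step 2: declare a=(read d)=57 at depth 0
Step 3: enter scope (depth=1)
Visible at query point: a=57 d=57

Answer: 57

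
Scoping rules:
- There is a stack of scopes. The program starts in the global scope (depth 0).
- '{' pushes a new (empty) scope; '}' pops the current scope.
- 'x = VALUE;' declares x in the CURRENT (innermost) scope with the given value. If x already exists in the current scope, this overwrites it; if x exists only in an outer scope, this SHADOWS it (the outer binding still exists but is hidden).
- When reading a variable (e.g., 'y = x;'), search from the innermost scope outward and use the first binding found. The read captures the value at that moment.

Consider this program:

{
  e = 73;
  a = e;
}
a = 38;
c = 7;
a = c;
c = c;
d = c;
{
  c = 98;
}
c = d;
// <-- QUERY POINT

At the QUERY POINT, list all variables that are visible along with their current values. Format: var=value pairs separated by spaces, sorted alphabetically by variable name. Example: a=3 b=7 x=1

Answer: a=7 c=7 d=7

Derivation:
Step 1: enter scope (depth=1)
Step 2: declare e=73 at depth 1
Step 3: declare a=(read e)=73 at depth 1
Step 4: exit scope (depth=0)
Step 5: declare a=38 at depth 0
Step 6: declare c=7 at depth 0
Step 7: declare a=(read c)=7 at depth 0
Step 8: declare c=(read c)=7 at depth 0
Step 9: declare d=(read c)=7 at depth 0
Step 10: enter scope (depth=1)
Step 11: declare c=98 at depth 1
Step 12: exit scope (depth=0)
Step 13: declare c=(read d)=7 at depth 0
Visible at query point: a=7 c=7 d=7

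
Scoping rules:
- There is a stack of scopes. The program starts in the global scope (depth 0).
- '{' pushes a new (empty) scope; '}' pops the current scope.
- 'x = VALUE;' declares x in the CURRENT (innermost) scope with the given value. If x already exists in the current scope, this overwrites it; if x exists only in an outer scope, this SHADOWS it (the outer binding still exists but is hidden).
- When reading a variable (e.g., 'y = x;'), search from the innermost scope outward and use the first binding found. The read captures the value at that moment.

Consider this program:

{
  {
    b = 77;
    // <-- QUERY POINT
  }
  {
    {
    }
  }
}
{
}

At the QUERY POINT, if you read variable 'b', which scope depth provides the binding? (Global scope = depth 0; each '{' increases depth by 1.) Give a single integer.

Answer: 2

Derivation:
Step 1: enter scope (depth=1)
Step 2: enter scope (depth=2)
Step 3: declare b=77 at depth 2
Visible at query point: b=77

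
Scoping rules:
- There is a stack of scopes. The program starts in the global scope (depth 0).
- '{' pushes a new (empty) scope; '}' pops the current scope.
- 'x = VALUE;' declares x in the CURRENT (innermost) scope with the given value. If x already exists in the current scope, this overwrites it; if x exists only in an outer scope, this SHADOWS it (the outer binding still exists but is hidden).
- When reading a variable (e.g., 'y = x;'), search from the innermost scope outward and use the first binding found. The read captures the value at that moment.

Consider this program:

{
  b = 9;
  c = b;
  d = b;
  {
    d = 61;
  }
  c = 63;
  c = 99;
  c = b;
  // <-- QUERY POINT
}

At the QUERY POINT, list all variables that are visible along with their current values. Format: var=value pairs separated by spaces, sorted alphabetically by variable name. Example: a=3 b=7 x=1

Answer: b=9 c=9 d=9

Derivation:
Step 1: enter scope (depth=1)
Step 2: declare b=9 at depth 1
Step 3: declare c=(read b)=9 at depth 1
Step 4: declare d=(read b)=9 at depth 1
Step 5: enter scope (depth=2)
Step 6: declare d=61 at depth 2
Step 7: exit scope (depth=1)
Step 8: declare c=63 at depth 1
Step 9: declare c=99 at depth 1
Step 10: declare c=(read b)=9 at depth 1
Visible at query point: b=9 c=9 d=9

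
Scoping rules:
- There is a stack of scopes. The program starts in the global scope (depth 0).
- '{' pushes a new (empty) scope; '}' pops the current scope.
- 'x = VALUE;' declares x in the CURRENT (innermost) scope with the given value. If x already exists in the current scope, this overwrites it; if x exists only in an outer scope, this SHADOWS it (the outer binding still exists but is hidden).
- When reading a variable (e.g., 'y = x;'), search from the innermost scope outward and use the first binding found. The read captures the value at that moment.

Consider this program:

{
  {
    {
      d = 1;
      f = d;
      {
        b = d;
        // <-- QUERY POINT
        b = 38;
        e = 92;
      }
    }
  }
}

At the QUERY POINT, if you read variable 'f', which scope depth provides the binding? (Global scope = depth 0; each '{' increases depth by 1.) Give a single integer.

Answer: 3

Derivation:
Step 1: enter scope (depth=1)
Step 2: enter scope (depth=2)
Step 3: enter scope (depth=3)
Step 4: declare d=1 at depth 3
Step 5: declare f=(read d)=1 at depth 3
Step 6: enter scope (depth=4)
Step 7: declare b=(read d)=1 at depth 4
Visible at query point: b=1 d=1 f=1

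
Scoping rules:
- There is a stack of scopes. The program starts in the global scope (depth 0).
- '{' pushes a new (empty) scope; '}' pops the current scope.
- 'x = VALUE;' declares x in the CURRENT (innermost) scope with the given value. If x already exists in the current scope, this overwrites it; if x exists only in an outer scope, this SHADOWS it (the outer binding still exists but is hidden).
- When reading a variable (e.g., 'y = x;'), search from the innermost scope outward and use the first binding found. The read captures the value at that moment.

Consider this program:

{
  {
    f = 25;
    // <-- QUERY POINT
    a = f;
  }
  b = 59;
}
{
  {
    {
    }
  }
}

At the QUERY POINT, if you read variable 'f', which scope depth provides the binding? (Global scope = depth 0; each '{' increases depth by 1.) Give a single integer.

Answer: 2

Derivation:
Step 1: enter scope (depth=1)
Step 2: enter scope (depth=2)
Step 3: declare f=25 at depth 2
Visible at query point: f=25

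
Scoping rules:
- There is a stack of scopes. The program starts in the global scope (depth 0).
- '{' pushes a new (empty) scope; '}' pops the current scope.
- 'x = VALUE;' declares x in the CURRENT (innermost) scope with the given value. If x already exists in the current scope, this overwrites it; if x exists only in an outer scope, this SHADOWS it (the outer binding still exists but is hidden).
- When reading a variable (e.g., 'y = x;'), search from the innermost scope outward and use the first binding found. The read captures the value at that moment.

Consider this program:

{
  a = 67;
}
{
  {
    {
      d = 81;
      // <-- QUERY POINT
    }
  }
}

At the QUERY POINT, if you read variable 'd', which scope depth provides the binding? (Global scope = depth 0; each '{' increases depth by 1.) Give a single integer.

Step 1: enter scope (depth=1)
Step 2: declare a=67 at depth 1
Step 3: exit scope (depth=0)
Step 4: enter scope (depth=1)
Step 5: enter scope (depth=2)
Step 6: enter scope (depth=3)
Step 7: declare d=81 at depth 3
Visible at query point: d=81

Answer: 3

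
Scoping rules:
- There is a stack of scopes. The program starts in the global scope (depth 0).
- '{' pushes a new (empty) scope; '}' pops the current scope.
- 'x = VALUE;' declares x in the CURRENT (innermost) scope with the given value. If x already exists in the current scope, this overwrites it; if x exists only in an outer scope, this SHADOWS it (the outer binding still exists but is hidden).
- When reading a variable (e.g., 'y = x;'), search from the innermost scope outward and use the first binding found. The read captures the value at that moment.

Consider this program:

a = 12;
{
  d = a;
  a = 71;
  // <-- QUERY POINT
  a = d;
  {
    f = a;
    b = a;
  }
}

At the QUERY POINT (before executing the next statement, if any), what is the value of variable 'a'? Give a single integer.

Answer: 71

Derivation:
Step 1: declare a=12 at depth 0
Step 2: enter scope (depth=1)
Step 3: declare d=(read a)=12 at depth 1
Step 4: declare a=71 at depth 1
Visible at query point: a=71 d=12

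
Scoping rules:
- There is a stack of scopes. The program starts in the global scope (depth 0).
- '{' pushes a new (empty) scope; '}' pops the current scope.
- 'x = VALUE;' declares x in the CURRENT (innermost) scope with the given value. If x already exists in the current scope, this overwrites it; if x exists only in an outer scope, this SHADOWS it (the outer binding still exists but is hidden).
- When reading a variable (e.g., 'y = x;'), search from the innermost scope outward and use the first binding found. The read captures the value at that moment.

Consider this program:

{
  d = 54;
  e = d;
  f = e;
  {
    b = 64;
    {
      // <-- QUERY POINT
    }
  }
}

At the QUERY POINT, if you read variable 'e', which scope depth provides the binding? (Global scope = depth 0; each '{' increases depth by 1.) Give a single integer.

Step 1: enter scope (depth=1)
Step 2: declare d=54 at depth 1
Step 3: declare e=(read d)=54 at depth 1
Step 4: declare f=(read e)=54 at depth 1
Step 5: enter scope (depth=2)
Step 6: declare b=64 at depth 2
Step 7: enter scope (depth=3)
Visible at query point: b=64 d=54 e=54 f=54

Answer: 1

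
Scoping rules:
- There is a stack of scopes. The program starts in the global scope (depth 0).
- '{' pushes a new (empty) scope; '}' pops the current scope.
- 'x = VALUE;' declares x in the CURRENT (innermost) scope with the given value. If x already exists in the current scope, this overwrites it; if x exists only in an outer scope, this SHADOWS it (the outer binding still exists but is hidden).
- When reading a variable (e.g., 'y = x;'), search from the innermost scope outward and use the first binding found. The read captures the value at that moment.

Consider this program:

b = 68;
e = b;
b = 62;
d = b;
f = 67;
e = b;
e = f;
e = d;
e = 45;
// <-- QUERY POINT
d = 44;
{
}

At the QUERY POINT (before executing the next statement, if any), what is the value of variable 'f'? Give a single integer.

Step 1: declare b=68 at depth 0
Step 2: declare e=(read b)=68 at depth 0
Step 3: declare b=62 at depth 0
Step 4: declare d=(read b)=62 at depth 0
Step 5: declare f=67 at depth 0
Step 6: declare e=(read b)=62 at depth 0
Step 7: declare e=(read f)=67 at depth 0
Step 8: declare e=(read d)=62 at depth 0
Step 9: declare e=45 at depth 0
Visible at query point: b=62 d=62 e=45 f=67

Answer: 67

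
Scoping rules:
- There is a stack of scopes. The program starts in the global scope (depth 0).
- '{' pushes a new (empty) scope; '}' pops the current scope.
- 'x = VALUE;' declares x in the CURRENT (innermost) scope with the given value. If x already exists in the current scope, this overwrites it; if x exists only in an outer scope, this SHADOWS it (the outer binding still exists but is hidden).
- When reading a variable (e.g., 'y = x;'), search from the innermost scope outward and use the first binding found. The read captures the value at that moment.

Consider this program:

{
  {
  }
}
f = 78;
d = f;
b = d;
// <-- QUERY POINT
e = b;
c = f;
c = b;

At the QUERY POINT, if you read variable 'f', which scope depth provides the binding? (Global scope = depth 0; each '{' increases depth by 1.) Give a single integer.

Answer: 0

Derivation:
Step 1: enter scope (depth=1)
Step 2: enter scope (depth=2)
Step 3: exit scope (depth=1)
Step 4: exit scope (depth=0)
Step 5: declare f=78 at depth 0
Step 6: declare d=(read f)=78 at depth 0
Step 7: declare b=(read d)=78 at depth 0
Visible at query point: b=78 d=78 f=78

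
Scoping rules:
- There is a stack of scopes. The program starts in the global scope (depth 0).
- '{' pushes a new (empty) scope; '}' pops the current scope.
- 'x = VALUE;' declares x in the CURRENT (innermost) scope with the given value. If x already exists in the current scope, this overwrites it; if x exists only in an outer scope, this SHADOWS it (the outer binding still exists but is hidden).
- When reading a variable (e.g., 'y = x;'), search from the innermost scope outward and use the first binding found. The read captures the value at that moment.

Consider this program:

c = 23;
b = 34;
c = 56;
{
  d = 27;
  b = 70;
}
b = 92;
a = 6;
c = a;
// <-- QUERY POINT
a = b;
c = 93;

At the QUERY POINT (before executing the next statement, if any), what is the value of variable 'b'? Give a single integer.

Step 1: declare c=23 at depth 0
Step 2: declare b=34 at depth 0
Step 3: declare c=56 at depth 0
Step 4: enter scope (depth=1)
Step 5: declare d=27 at depth 1
Step 6: declare b=70 at depth 1
Step 7: exit scope (depth=0)
Step 8: declare b=92 at depth 0
Step 9: declare a=6 at depth 0
Step 10: declare c=(read a)=6 at depth 0
Visible at query point: a=6 b=92 c=6

Answer: 92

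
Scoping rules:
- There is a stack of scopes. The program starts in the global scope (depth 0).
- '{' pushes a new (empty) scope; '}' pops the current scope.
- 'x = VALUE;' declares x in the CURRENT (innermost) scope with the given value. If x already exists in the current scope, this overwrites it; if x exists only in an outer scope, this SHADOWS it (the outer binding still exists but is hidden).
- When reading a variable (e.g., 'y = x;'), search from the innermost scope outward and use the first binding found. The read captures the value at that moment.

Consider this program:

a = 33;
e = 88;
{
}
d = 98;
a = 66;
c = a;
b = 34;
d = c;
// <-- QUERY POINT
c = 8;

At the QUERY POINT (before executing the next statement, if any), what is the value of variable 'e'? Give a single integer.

Step 1: declare a=33 at depth 0
Step 2: declare e=88 at depth 0
Step 3: enter scope (depth=1)
Step 4: exit scope (depth=0)
Step 5: declare d=98 at depth 0
Step 6: declare a=66 at depth 0
Step 7: declare c=(read a)=66 at depth 0
Step 8: declare b=34 at depth 0
Step 9: declare d=(read c)=66 at depth 0
Visible at query point: a=66 b=34 c=66 d=66 e=88

Answer: 88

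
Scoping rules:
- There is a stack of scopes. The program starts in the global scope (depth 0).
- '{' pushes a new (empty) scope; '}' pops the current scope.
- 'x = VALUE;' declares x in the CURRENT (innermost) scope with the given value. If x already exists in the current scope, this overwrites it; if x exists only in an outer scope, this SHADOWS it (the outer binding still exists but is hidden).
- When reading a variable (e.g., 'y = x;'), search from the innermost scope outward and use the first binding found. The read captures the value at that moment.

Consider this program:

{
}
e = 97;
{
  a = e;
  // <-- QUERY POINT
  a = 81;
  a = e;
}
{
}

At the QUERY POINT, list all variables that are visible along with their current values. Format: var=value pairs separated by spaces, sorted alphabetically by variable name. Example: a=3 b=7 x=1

Step 1: enter scope (depth=1)
Step 2: exit scope (depth=0)
Step 3: declare e=97 at depth 0
Step 4: enter scope (depth=1)
Step 5: declare a=(read e)=97 at depth 1
Visible at query point: a=97 e=97

Answer: a=97 e=97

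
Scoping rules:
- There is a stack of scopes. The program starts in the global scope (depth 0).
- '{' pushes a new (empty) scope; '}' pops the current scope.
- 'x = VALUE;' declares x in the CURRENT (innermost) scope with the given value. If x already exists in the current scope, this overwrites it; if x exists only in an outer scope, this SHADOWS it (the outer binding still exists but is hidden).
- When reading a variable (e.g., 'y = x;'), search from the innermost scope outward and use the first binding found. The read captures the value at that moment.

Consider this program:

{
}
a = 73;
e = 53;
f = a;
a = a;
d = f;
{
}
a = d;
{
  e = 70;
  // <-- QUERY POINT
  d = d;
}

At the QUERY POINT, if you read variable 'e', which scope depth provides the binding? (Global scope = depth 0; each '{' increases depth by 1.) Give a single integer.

Step 1: enter scope (depth=1)
Step 2: exit scope (depth=0)
Step 3: declare a=73 at depth 0
Step 4: declare e=53 at depth 0
Step 5: declare f=(read a)=73 at depth 0
Step 6: declare a=(read a)=73 at depth 0
Step 7: declare d=(read f)=73 at depth 0
Step 8: enter scope (depth=1)
Step 9: exit scope (depth=0)
Step 10: declare a=(read d)=73 at depth 0
Step 11: enter scope (depth=1)
Step 12: declare e=70 at depth 1
Visible at query point: a=73 d=73 e=70 f=73

Answer: 1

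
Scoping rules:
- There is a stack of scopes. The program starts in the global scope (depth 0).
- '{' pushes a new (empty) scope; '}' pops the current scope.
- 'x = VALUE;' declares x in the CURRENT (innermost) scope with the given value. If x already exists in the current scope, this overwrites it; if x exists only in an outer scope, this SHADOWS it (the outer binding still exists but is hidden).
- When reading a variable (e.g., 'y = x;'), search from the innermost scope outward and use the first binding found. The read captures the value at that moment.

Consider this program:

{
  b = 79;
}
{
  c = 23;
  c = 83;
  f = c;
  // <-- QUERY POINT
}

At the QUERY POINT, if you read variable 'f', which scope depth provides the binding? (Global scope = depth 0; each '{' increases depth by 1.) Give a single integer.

Answer: 1

Derivation:
Step 1: enter scope (depth=1)
Step 2: declare b=79 at depth 1
Step 3: exit scope (depth=0)
Step 4: enter scope (depth=1)
Step 5: declare c=23 at depth 1
Step 6: declare c=83 at depth 1
Step 7: declare f=(read c)=83 at depth 1
Visible at query point: c=83 f=83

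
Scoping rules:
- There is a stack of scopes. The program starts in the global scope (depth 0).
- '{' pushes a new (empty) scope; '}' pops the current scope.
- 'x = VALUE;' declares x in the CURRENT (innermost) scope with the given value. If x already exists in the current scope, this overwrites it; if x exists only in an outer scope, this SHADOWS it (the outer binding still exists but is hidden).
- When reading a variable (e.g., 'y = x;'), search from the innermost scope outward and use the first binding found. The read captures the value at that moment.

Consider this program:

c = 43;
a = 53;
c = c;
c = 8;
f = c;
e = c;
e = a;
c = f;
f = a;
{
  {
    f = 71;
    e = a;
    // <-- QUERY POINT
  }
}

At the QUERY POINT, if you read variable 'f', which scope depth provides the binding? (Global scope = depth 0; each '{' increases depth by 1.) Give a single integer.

Step 1: declare c=43 at depth 0
Step 2: declare a=53 at depth 0
Step 3: declare c=(read c)=43 at depth 0
Step 4: declare c=8 at depth 0
Step 5: declare f=(read c)=8 at depth 0
Step 6: declare e=(read c)=8 at depth 0
Step 7: declare e=(read a)=53 at depth 0
Step 8: declare c=(read f)=8 at depth 0
Step 9: declare f=(read a)=53 at depth 0
Step 10: enter scope (depth=1)
Step 11: enter scope (depth=2)
Step 12: declare f=71 at depth 2
Step 13: declare e=(read a)=53 at depth 2
Visible at query point: a=53 c=8 e=53 f=71

Answer: 2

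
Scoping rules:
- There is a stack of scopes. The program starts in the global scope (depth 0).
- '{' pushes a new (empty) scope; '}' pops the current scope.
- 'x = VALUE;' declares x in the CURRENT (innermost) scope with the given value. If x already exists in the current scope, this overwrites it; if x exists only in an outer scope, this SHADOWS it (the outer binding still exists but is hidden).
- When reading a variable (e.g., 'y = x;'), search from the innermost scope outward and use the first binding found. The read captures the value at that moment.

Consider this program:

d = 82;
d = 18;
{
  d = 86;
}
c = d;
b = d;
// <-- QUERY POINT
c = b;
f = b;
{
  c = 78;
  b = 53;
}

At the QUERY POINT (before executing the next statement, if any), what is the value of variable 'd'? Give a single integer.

Step 1: declare d=82 at depth 0
Step 2: declare d=18 at depth 0
Step 3: enter scope (depth=1)
Step 4: declare d=86 at depth 1
Step 5: exit scope (depth=0)
Step 6: declare c=(read d)=18 at depth 0
Step 7: declare b=(read d)=18 at depth 0
Visible at query point: b=18 c=18 d=18

Answer: 18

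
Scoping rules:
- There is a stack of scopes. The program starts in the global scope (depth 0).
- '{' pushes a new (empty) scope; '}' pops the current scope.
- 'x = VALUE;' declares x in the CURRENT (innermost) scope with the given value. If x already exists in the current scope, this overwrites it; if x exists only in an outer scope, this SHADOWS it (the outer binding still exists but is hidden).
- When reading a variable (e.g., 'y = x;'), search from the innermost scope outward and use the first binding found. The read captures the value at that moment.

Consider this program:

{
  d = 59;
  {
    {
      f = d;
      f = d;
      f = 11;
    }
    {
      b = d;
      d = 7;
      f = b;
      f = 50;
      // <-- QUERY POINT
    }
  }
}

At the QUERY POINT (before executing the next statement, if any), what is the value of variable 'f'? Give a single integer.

Step 1: enter scope (depth=1)
Step 2: declare d=59 at depth 1
Step 3: enter scope (depth=2)
Step 4: enter scope (depth=3)
Step 5: declare f=(read d)=59 at depth 3
Step 6: declare f=(read d)=59 at depth 3
Step 7: declare f=11 at depth 3
Step 8: exit scope (depth=2)
Step 9: enter scope (depth=3)
Step 10: declare b=(read d)=59 at depth 3
Step 11: declare d=7 at depth 3
Step 12: declare f=(read b)=59 at depth 3
Step 13: declare f=50 at depth 3
Visible at query point: b=59 d=7 f=50

Answer: 50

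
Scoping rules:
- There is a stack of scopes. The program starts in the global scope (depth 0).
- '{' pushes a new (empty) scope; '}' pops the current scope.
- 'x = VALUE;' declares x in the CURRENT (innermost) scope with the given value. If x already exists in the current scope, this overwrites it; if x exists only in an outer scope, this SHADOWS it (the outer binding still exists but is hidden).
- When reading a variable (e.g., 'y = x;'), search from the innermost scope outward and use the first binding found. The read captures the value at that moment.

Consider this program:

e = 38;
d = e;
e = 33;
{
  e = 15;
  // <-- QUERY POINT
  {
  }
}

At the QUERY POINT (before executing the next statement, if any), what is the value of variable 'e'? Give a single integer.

Step 1: declare e=38 at depth 0
Step 2: declare d=(read e)=38 at depth 0
Step 3: declare e=33 at depth 0
Step 4: enter scope (depth=1)
Step 5: declare e=15 at depth 1
Visible at query point: d=38 e=15

Answer: 15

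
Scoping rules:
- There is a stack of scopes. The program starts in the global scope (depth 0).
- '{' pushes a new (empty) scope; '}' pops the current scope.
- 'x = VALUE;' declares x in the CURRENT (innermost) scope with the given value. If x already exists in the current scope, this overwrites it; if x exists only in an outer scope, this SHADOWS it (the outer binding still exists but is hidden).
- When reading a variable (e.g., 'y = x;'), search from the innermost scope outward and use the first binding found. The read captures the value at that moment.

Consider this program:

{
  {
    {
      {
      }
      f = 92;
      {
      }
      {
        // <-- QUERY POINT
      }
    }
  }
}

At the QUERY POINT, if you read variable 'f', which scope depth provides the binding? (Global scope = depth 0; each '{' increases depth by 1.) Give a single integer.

Answer: 3

Derivation:
Step 1: enter scope (depth=1)
Step 2: enter scope (depth=2)
Step 3: enter scope (depth=3)
Step 4: enter scope (depth=4)
Step 5: exit scope (depth=3)
Step 6: declare f=92 at depth 3
Step 7: enter scope (depth=4)
Step 8: exit scope (depth=3)
Step 9: enter scope (depth=4)
Visible at query point: f=92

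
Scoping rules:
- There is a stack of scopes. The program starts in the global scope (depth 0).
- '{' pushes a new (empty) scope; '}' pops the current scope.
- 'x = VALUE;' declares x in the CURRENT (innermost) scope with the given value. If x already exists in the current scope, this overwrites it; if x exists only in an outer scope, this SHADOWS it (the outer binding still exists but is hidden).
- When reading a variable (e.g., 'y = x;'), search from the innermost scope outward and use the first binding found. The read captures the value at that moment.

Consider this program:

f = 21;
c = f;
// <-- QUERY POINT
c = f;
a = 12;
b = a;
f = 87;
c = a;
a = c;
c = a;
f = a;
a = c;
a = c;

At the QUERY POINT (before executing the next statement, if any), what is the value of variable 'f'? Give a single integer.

Step 1: declare f=21 at depth 0
Step 2: declare c=(read f)=21 at depth 0
Visible at query point: c=21 f=21

Answer: 21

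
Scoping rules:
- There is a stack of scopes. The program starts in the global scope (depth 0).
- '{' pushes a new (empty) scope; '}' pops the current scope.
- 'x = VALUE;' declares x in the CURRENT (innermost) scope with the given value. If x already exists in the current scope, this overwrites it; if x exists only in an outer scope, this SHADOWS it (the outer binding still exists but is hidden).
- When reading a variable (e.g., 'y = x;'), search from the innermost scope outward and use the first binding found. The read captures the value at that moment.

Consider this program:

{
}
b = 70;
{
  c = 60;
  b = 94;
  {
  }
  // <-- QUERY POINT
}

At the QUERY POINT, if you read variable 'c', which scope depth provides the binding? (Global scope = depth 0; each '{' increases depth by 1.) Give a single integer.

Answer: 1

Derivation:
Step 1: enter scope (depth=1)
Step 2: exit scope (depth=0)
Step 3: declare b=70 at depth 0
Step 4: enter scope (depth=1)
Step 5: declare c=60 at depth 1
Step 6: declare b=94 at depth 1
Step 7: enter scope (depth=2)
Step 8: exit scope (depth=1)
Visible at query point: b=94 c=60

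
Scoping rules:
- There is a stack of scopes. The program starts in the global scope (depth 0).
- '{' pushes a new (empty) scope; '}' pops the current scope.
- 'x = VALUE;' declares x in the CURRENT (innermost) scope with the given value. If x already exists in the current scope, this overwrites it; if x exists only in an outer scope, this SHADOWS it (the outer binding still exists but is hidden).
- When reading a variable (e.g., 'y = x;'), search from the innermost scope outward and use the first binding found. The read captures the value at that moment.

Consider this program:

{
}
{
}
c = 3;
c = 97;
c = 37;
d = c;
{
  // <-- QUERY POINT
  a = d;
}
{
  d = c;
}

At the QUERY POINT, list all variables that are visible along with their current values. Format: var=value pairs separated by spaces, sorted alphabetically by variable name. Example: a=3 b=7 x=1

Step 1: enter scope (depth=1)
Step 2: exit scope (depth=0)
Step 3: enter scope (depth=1)
Step 4: exit scope (depth=0)
Step 5: declare c=3 at depth 0
Step 6: declare c=97 at depth 0
Step 7: declare c=37 at depth 0
Step 8: declare d=(read c)=37 at depth 0
Step 9: enter scope (depth=1)
Visible at query point: c=37 d=37

Answer: c=37 d=37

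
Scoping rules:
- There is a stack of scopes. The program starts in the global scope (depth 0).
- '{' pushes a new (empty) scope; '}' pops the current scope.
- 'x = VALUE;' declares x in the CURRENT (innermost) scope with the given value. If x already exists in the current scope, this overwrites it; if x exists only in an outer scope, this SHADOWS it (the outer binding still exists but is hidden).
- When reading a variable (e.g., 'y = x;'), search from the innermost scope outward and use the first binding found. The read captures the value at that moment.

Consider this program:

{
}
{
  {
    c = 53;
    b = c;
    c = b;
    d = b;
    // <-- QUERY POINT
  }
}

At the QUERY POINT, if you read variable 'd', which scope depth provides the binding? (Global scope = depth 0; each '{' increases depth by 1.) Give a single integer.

Answer: 2

Derivation:
Step 1: enter scope (depth=1)
Step 2: exit scope (depth=0)
Step 3: enter scope (depth=1)
Step 4: enter scope (depth=2)
Step 5: declare c=53 at depth 2
Step 6: declare b=(read c)=53 at depth 2
Step 7: declare c=(read b)=53 at depth 2
Step 8: declare d=(read b)=53 at depth 2
Visible at query point: b=53 c=53 d=53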